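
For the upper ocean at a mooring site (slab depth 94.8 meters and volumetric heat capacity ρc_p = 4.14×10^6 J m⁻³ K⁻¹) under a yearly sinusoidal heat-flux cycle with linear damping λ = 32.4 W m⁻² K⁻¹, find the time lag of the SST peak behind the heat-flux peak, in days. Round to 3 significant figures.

Areal heat capacity C = ρc_p × D = 4.14×10^6 × 94.8 = 3.92×10^8 J/(m^2 K).
ω = 2π / 3.15×10^7 s = 1.99×10^-7 s⁻¹.
Phase lag φ = arctan(Cω/λ) = arctan(78.2/32.4) = 1.18 rad.
Time lag = φ / ω = 1.18 / 1.99×10^-7 = 5.91×10^6 s = 68.4 days.

68.4 days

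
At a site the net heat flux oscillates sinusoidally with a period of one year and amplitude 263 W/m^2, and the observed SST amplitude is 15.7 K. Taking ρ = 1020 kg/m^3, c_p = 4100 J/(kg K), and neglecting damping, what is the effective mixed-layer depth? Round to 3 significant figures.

20.1 m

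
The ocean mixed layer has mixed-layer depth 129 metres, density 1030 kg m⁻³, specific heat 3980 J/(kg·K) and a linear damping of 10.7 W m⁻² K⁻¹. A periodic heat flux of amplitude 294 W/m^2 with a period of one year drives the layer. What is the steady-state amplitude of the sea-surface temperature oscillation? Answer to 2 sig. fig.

2.8 K

Areal heat capacity C = ρ c_p D = 1030 × 3980 × 129 = 5.29×10^8 J m⁻² K⁻¹.
Angular frequency ω = 2π / T = 2π / 3.15×10^7 s = 1.99×10^-7 s⁻¹.
√((Cω)² + λ²) = √((105)² + 10.7²) = 106 W/(m²·K).
Amplitude A = F₀ / √((Cω)²+λ²) = 294 / 106 = 2.78 K.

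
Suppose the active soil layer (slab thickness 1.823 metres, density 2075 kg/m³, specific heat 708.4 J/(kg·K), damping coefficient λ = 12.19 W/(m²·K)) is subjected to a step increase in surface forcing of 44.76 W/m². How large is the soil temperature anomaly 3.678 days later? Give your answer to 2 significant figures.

2.8 K

Areal heat capacity C = ρ c_p D = 2075 × 708.4 × 1.823 = 2.68×10^6 J/(m^2 K).
τ = C / λ = 2.68×10^6 / 12.19 = 2.20×10^5 s.
Equilibrium anomaly ΔT_eq = F / λ = 44.76 / 12.19 = 3.67 K.
t = 3.678 days = 3.18×10^5 s, so t/τ = 1.45.
ΔT(t) = ΔT_eq (1 − e^(−t/τ)) = 3.67 × (1 − e^−1.45) = 2.81 K.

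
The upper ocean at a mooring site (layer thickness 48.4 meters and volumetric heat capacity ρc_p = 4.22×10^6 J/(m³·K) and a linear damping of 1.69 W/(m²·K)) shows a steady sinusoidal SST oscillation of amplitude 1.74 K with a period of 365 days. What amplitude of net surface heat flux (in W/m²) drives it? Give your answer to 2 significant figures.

Areal heat capacity C = ρc_p × D = 4.22×10^6 × 48.4 = 2.04×10^8 J/(m^2 K).
ω = 2π / 3.15×10^7 s = 1.99×10^-7 s⁻¹.
√((Cω)² + λ²) = √((40.7)² + 1.69²) = 40.7 W/(m²·K).
F₀ = A × √((Cω)²+λ²) = 1.74 × 40.7 = 70.9 W/m².

71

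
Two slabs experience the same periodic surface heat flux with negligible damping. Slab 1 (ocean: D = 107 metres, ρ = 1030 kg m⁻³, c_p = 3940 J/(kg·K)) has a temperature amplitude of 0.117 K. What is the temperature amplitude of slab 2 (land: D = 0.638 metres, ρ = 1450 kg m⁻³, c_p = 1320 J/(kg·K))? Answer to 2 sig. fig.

C_ocean = 4.34×10^8 J/(m²·K); C_land = 1.22×10^6 J/(m²·K).
A ∝ 1/C ⇒ A_land = A_ocean × C_ocean/C_land = 0.117 × 356 = 41.6 K.

42 K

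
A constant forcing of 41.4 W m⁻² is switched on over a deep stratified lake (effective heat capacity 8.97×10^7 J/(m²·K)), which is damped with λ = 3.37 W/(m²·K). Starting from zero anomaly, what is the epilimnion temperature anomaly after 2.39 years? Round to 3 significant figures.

11.6 K

Areal heat capacity C = 8.97×10^7 J/(m²·K) (given).
τ = C / λ = 8.97×10^7 / 3.37 = 2.66×10^7 s.
Equilibrium anomaly ΔT_eq = F / λ = 41.4 / 3.37 = 12.3 K.
t = 2.39 years = 7.54×10^7 s, so t/τ = 2.83.
ΔT(t) = ΔT_eq (1 − e^(−t/τ)) = 12.3 × (1 − e^−2.83) = 11.6 K.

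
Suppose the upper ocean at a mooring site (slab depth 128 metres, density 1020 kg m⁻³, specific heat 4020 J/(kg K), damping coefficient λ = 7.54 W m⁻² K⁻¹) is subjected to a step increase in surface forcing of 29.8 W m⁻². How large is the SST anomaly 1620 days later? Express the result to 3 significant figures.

Areal heat capacity C = ρ c_p D = 1020 × 4020 × 128 = 5.25×10^8 J/(m²·K).
τ = C / λ = 5.25×10^8 / 7.54 = 6.96×10^7 s.
Equilibrium anomaly ΔT_eq = F / λ = 29.8 / 7.54 = 3.95 K.
t = 1620 days = 1.40×10^8 s, so t/τ = 2.01.
ΔT(t) = ΔT_eq (1 − e^(−t/τ)) = 3.95 × (1 − e^−2.01) = 3.42 K.

3.42 K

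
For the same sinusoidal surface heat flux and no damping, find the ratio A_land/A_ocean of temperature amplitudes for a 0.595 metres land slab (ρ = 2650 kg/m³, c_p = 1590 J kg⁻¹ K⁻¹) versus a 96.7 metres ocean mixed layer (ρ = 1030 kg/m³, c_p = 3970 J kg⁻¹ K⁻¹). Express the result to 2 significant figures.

160

C_ocean = 1030 × 3970 × 96.7 = 3.95×10^8 J/(m²·K).
C_land = 2650 × 1590 × 0.595 = 2.51×10^6 J/(m²·K).
Undamped amplitude ∝ 1/C, so A_land/A_ocean = C_ocean/C_land = 158.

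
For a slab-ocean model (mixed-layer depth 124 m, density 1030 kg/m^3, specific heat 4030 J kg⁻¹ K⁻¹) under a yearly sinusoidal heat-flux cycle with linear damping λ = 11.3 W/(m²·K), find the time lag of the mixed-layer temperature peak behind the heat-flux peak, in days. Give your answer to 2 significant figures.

85 days

Areal heat capacity C = ρ c_p D = 1030 × 4030 × 124 = 5.15×10^8 J/(m²·K).
ω = 2π / 3.15×10^7 s = 1.99×10^-7 s⁻¹.
Phase lag φ = arctan(Cω/λ) = arctan(103/11.3) = 1.46 rad.
Time lag = φ / ω = 1.46 / 1.99×10^-7 = 7.33×10^6 s = 84.9 days.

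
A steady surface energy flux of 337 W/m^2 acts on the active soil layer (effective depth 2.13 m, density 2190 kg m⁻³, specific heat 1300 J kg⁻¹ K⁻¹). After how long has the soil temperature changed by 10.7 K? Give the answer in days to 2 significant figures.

Areal heat capacity C = ρ c_p D = 2190 × 1300 × 2.13 = 6.06×10^6 J/(m²·K).
Time required: Δt = C ΔT / F = 6.06×10^6 × 10.7 / 337 = 1.93×10^5 s.
In days: 1.93×10^5 s / (86400 s/day) = 2.23 days.

2.2 days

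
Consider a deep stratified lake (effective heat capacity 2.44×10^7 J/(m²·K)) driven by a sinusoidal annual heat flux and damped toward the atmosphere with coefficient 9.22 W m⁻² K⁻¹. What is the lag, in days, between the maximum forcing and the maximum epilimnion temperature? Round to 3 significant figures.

28.2 days

Areal heat capacity C = 2.44×10^7 J/(m²·K) (given).
ω = 2π / 3.15×10^7 s = 1.99×10^-7 s⁻¹.
Phase lag φ = arctan(Cω/λ) = arctan(4.86/9.22) = 0.485 rad.
Time lag = φ / ω = 0.485 / 1.99×10^-7 = 2.44×10^6 s = 28.2 days.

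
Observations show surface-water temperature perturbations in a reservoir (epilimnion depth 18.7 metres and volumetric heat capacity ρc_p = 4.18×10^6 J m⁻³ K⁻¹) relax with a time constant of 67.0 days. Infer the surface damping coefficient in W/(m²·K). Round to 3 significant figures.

Areal heat capacity C = ρc_p × D = 4.18×10^6 × 18.7 = 7.82×10^7 J/(m^2 K).
τ = 67.0 days = 5.79×10^6 s.
λ = C / τ = 7.82×10^7 / 5.79×10^6 = 13.5 W/(m²·K).

13.5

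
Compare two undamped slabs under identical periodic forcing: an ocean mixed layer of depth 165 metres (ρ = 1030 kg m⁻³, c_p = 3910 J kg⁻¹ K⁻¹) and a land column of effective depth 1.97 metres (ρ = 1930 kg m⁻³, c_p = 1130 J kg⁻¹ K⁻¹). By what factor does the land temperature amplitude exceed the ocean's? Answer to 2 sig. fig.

C_ocean = 1030 × 3910 × 165 = 6.65×10^8 J/(m²·K).
C_land = 1930 × 1130 × 1.97 = 4.30×10^6 J/(m²·K).
Undamped amplitude ∝ 1/C, so A_land/A_ocean = C_ocean/C_land = 155.

150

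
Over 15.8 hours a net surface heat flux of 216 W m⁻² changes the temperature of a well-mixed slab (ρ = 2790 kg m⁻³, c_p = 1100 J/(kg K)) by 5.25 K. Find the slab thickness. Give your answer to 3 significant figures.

Heat input Q = F Δt = 216 × 56900 s = 1.23×10^7 J/m².
Required areal heat capacity C = Q / ΔT = 2.34×10^6 J/(m²·K).
Depth D = C / (ρ c_p) = 2.34×10^6 / (2790 × 1100) = 0.763 m.

0.763 m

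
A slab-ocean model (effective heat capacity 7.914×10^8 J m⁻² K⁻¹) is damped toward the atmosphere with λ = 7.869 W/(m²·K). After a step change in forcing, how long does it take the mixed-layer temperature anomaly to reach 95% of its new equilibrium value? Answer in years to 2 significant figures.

Areal heat capacity C = 7.914×10^8 J m⁻² K⁻¹ (given).
τ = C / λ = 7.91×10^8 / 7.869 = 1.01×10^8 s.
Fraction reached: 1 − e^(−t/τ) = 0.95 ⇒ t = −τ ln(1 − 0.95) = τ × 3.00.
t = 3.01×10^8 s = 9.55 years.

9.5 years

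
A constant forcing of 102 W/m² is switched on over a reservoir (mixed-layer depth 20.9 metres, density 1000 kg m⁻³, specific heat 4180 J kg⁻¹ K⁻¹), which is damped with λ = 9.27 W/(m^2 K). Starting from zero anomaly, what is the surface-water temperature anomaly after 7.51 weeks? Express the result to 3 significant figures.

Areal heat capacity C = ρ c_p D = 1000 × 4180 × 20.9 = 8.74×10^7 J/(m²·K).
τ = C / λ = 8.74×10^7 / 9.27 = 9.42×10^6 s.
Equilibrium anomaly ΔT_eq = F / λ = 102 / 9.27 = 11.0 K.
t = 7.51 weeks = 4.54×10^6 s, so t/τ = 0.482.
ΔT(t) = ΔT_eq (1 − e^(−t/τ)) = 11.0 × (1 − e^−0.482) = 4.21 K.

4.21 K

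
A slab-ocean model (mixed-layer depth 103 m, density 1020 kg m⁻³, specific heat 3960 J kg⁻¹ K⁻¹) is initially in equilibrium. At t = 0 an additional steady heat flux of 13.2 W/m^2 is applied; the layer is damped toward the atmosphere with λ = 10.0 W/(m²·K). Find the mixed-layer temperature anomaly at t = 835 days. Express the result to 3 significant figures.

1.09 K

Areal heat capacity C = ρ c_p D = 1020 × 3960 × 103 = 4.16×10^8 J m⁻² K⁻¹.
τ = C / λ = 4.16×10^8 / 10.0 = 4.16×10^7 s.
Equilibrium anomaly ΔT_eq = F / λ = 13.2 / 10.0 = 1.32 K.
t = 835 days = 7.21×10^7 s, so t/τ = 1.73.
ΔT(t) = ΔT_eq (1 − e^(−t/τ)) = 1.32 × (1 − e^−1.73) = 1.09 K.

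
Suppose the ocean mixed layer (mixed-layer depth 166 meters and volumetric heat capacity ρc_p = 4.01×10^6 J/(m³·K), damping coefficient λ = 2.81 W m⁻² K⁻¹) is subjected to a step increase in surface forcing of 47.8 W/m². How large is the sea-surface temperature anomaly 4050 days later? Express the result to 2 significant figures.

Areal heat capacity C = ρc_p × D = 4.01×10^6 × 166 = 6.66×10^8 J m⁻² K⁻¹.
τ = C / λ = 6.66×10^8 / 2.81 = 2.37×10^8 s.
Equilibrium anomaly ΔT_eq = F / λ = 47.8 / 2.81 = 17.0 K.
t = 4050 days = 3.50×10^8 s, so t/τ = 1.48.
ΔT(t) = ΔT_eq (1 − e^(−t/τ)) = 17.0 × (1 − e^−1.48) = 13.1 K.

13 K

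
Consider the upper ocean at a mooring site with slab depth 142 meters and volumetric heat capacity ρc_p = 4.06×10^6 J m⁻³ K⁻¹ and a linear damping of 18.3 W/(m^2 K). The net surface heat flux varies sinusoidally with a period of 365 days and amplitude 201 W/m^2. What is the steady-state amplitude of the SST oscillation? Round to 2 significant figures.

1.7 K

Areal heat capacity C = ρc_p × D = 4.06×10^6 × 142 = 5.77×10^8 J/(m^2 K).
Angular frequency ω = 2π / T = 2π / 3.15×10^7 s = 1.99×10^-7 s⁻¹.
√((Cω)² + λ²) = √((115)² + 18.3²) = 116 W/(m²·K).
Amplitude A = F₀ / √((Cω)²+λ²) = 201 / 116 = 1.73 K.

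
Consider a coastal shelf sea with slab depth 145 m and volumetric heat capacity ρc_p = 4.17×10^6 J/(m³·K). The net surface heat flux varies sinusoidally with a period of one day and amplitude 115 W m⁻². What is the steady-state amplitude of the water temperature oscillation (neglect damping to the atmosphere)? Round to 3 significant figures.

0.00262 K

Areal heat capacity C = ρc_p × D = 4.17×10^6 × 145 = 6.05×10^8 J/(m^2 K).
Angular frequency ω = 2π / T = 2π / 86400 s = 7.27×10^-5 s⁻¹.
Cω = 6.05×10^8 × 7.27×10^-5 = 44000 W/(m²·K).
Amplitude A = F₀ / (Cω) = 115 / 44000 = 0.00262 K.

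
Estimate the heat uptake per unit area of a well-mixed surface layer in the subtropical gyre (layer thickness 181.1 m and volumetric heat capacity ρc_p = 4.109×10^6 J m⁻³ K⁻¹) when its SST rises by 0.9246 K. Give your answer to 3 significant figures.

Areal heat capacity C = ρc_p × D = 4.109×10^6 × 181.1 = 7.44×10^8 J/(m²·K).
ΔQ = C ΔT = 7.44×10^8 × 0.9246 = 6.88×10^8 J/m².

6.88×10^8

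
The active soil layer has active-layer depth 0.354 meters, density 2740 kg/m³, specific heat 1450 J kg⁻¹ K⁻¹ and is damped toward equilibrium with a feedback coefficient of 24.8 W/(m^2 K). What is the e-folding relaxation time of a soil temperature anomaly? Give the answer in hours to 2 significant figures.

16 hours

Areal heat capacity C = ρ c_p D = 2740 × 1450 × 0.354 = 1.41×10^6 J/(m²·K).
Relaxation time τ = C / λ = 1.41×10^6 / 24.8 = 56700 s.
In hours: 56700 s / (3600 s/hour) = 15.8 hours.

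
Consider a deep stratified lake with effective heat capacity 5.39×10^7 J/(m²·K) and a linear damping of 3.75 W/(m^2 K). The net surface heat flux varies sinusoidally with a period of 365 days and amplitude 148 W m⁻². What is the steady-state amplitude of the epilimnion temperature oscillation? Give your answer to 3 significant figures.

13.0 K

Areal heat capacity C = 5.39×10^7 J/(m²·K) (given).
Angular frequency ω = 2π / T = 2π / 3.15×10^7 s = 1.99×10^-7 s⁻¹.
√((Cω)² + λ²) = √((10.7)² + 3.75²) = 11.4 W/(m²·K).
Amplitude A = F₀ / √((Cω)²+λ²) = 148 / 11.4 = 13.0 K.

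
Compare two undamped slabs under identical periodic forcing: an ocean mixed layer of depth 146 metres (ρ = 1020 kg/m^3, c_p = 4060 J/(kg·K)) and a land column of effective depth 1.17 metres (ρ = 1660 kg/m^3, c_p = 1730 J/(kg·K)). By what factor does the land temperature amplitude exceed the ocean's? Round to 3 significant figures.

180

C_ocean = 1020 × 4060 × 146 = 6.05×10^8 J/(m²·K).
C_land = 1660 × 1730 × 1.17 = 3.36×10^6 J/(m²·K).
Undamped amplitude ∝ 1/C, so A_land/A_ocean = C_ocean/C_land = 180.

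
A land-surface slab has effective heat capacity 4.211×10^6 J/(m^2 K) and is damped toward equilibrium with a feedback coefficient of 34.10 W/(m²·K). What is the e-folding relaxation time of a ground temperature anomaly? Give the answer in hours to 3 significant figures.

34.3 hours

Areal heat capacity C = 4.211×10^6 J/(m^2 K) (given).
Relaxation time τ = C / λ = 4.21×10^6 / 34.10 = 1.23×10^5 s.
In hours: 1.23×10^5 s / (3600 s/hour) = 34.3 hours.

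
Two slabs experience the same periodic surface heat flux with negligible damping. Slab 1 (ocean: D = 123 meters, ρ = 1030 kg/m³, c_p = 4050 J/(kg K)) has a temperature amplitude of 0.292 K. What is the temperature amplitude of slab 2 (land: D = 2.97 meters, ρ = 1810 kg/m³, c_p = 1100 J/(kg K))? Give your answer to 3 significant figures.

25.3 K

C_ocean = 5.13×10^8 J/(m²·K); C_land = 5.91×10^6 J/(m²·K).
A ∝ 1/C ⇒ A_land = A_ocean × C_ocean/C_land = 0.292 × 86.8 = 25.3 K.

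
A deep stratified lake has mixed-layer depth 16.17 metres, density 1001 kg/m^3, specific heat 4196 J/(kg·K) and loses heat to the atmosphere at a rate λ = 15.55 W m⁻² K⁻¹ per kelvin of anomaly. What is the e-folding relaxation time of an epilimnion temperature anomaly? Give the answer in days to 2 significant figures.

Areal heat capacity C = ρ c_p D = 1001 × 4196 × 16.17 = 6.79×10^7 J/(m^2 K).
Relaxation time τ = C / λ = 6.79×10^7 / 15.55 = 4.37×10^6 s.
In days: 4.37×10^6 s / (86400 s/day) = 50.6 days.

51 days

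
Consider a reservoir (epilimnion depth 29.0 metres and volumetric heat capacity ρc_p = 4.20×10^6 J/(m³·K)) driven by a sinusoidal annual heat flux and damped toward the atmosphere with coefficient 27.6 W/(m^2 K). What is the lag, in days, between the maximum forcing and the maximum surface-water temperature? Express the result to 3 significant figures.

41.9 days

Areal heat capacity C = ρc_p × D = 4.20×10^6 × 29.0 = 1.22×10^8 J/(m²·K).
ω = 2π / 3.15×10^7 s = 1.99×10^-7 s⁻¹.
Phase lag φ = arctan(Cω/λ) = arctan(24.3/27.6) = 0.721 rad.
Time lag = φ / ω = 0.721 / 1.99×10^-7 = 3.62×10^6 s = 41.9 days.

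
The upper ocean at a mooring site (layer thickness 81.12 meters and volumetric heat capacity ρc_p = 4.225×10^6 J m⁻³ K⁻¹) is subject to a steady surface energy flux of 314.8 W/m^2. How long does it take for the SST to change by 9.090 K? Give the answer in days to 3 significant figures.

Areal heat capacity C = ρc_p × D = 4.225×10^6 × 81.12 = 3.43×10^8 J/(m^2 K).
Time required: Δt = C ΔT / F = 3.43×10^8 × 9.090 / 314.8 = 9.90×10^6 s.
In days: 9.90×10^6 s / (86400 s/day) = 115 days.

115 days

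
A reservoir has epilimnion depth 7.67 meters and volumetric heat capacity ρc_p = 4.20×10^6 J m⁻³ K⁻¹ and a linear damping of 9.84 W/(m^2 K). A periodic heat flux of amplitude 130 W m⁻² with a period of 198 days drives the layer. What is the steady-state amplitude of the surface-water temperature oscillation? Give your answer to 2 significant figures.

Areal heat capacity C = ρc_p × D = 4.20×10^6 × 7.67 = 3.22×10^7 J/(m²·K).
Angular frequency ω = 2π / T = 2π / 1.71×10^7 s = 3.67×10^-7 s⁻¹.
√((Cω)² + λ²) = √((11.8)² + 9.84²) = 15.4 W/(m²·K).
Amplitude A = F₀ / √((Cω)²+λ²) = 130 / 15.4 = 8.45 K.

8.4 K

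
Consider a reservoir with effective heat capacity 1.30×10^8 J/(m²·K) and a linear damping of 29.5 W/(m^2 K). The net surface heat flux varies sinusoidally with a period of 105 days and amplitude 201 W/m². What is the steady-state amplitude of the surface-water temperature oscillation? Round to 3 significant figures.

Areal heat capacity C = 1.30×10^8 J/(m²·K) (given).
Angular frequency ω = 2π / T = 2π / 9.07×10^6 s = 6.93×10^-7 s⁻¹.
√((Cω)² + λ²) = √((90.0)² + 29.5²) = 94.7 W/(m²·K).
Amplitude A = F₀ / √((Cω)²+λ²) = 201 / 94.7 = 2.12 K.

2.12 K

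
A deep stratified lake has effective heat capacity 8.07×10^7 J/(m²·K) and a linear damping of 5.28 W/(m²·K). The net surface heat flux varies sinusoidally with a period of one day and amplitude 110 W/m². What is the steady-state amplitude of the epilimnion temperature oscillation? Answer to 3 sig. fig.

Areal heat capacity C = 8.07×10^7 J/(m²·K) (given).
Angular frequency ω = 2π / T = 2π / 86400 s = 7.27×10^-5 s⁻¹.
√((Cω)² + λ²) = √((5870)² + 5.28²) = 5870 W/(m²·K).
Amplitude A = F₀ / √((Cω)²+λ²) = 110 / 5870 = 0.0187 K.

0.0187 K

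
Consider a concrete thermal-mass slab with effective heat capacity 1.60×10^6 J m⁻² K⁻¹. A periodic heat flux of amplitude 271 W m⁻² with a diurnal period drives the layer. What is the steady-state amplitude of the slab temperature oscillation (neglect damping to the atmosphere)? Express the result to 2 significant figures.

Areal heat capacity C = 1.60×10^6 J m⁻² K⁻¹ (given).
Angular frequency ω = 2π / T = 2π / 86400 s = 7.27×10^-5 s⁻¹.
Cω = 1.60×10^6 × 7.27×10^-5 = 116 W/(m²·K).
Amplitude A = F₀ / (Cω) = 271 / 116 = 2.33 K.

2.3 K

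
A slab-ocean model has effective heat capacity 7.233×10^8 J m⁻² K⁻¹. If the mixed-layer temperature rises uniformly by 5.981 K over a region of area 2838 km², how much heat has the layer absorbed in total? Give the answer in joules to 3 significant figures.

Areal heat capacity C = 7.233×10^8 J m⁻² K⁻¹ (given).
Heat per unit area: q = C ΔT = 7.23×10^8 × 5.981 = 4.33×10^9 J/m².
Total heat: Q = q × A = 4.33×10^9 × (2838 × 10⁶ m²) = 1.23×10^19 J.

1.23×10^19 J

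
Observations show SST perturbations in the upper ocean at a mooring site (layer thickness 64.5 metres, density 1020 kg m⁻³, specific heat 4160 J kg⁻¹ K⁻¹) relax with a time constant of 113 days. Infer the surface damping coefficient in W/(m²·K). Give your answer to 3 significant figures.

Areal heat capacity C = ρ c_p D = 1020 × 4160 × 64.5 = 2.74×10^8 J/(m²·K).
τ = 113 days = 9.76×10^6 s.
λ = C / τ = 2.74×10^8 / 9.76×10^6 = 28.0 W/(m²·K).

28.0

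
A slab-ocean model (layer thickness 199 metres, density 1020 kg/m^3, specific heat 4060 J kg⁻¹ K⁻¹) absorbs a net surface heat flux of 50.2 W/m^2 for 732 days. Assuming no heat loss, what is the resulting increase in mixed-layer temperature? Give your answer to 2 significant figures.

3.9 K

Areal heat capacity C = ρ c_p D = 1020 × 4060 × 199 = 8.24×10^8 J m⁻² K⁻¹.
Net heat input Q = F Δt = 50.2 × (732 days × 86400 s/day) = 3.17×10^9 J/m².
ΔT = Q / C = 3.17×10^9 / 8.24×10^8 = 3.85 K.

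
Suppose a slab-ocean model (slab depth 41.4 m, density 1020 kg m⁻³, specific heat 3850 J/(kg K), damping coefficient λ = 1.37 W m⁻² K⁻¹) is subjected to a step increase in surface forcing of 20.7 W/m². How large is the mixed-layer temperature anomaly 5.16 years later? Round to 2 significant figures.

11 K

Areal heat capacity C = ρ c_p D = 1020 × 3850 × 41.4 = 1.63×10^8 J/(m^2 K).
τ = C / λ = 1.63×10^8 / 1.37 = 1.19×10^8 s.
Equilibrium anomaly ΔT_eq = F / λ = 20.7 / 1.37 = 15.1 K.
t = 5.16 years = 1.63×10^8 s, so t/τ = 1.37.
ΔT(t) = ΔT_eq (1 − e^(−t/τ)) = 15.1 × (1 − e^−1.37) = 11.3 K.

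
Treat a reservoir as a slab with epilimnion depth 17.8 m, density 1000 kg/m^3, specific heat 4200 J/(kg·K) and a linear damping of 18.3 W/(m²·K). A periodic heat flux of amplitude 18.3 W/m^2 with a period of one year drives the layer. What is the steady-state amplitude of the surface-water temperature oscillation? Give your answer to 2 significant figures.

Areal heat capacity C = ρ c_p D = 1000 × 4200 × 17.8 = 7.48×10^7 J m⁻² K⁻¹.
Angular frequency ω = 2π / T = 2π / 3.15×10^7 s = 1.99×10^-7 s⁻¹.
√((Cω)² + λ²) = √((14.9)² + 18.3²) = 23.6 W/(m²·K).
Amplitude A = F₀ / √((Cω)²+λ²) = 18.3 / 23.6 = 0.776 K.

0.78 K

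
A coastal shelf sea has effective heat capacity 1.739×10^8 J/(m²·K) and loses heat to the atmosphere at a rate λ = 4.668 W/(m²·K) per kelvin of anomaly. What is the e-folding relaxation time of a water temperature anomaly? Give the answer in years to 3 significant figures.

1.18 years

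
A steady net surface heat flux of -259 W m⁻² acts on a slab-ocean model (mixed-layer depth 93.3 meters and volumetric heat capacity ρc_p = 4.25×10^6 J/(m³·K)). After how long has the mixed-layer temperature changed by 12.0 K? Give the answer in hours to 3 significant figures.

Areal heat capacity C = ρc_p × D = 4.25×10^6 × 93.3 = 3.97×10^8 J/(m^2 K).
Time required: Δt = C ΔT / F = 3.97×10^8 × -12.0 / -259 = 1.84×10^7 s.
In hours: 1.84×10^7 s / (3600 s/hour) = 5100 hours.

5100 hours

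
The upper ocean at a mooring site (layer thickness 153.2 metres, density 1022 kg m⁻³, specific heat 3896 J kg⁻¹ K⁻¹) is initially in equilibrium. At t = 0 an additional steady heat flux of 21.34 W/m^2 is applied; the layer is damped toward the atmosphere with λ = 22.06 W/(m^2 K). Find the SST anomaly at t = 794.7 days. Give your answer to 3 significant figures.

Areal heat capacity C = ρ c_p D = 1022 × 3896 × 153.2 = 6.10×10^8 J/(m²·K).
τ = C / λ = 6.10×10^8 / 22.06 = 2.77×10^7 s.
Equilibrium anomaly ΔT_eq = F / λ = 21.34 / 22.06 = 0.967 K.
t = 794.7 days = 6.87×10^7 s, so t/τ = 2.48.
ΔT(t) = ΔT_eq (1 − e^(−t/τ)) = 0.967 × (1 − e^−2.48) = 0.887 K.

0.887 K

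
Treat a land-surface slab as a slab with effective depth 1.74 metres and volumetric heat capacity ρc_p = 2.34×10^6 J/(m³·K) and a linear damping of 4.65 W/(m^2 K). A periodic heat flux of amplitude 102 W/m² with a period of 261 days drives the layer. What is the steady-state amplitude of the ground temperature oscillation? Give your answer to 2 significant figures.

Areal heat capacity C = ρc_p × D = 2.34×10^6 × 1.74 = 4.07×10^6 J/(m^2 K).
Angular frequency ω = 2π / T = 2π / 2.26×10^7 s = 2.79×10^-7 s⁻¹.
√((Cω)² + λ²) = √((1.13)² + 4.65²) = 4.79 W/(m²·K).
Amplitude A = F₀ / √((Cω)²+λ²) = 102 / 4.79 = 21.3 K.

21 K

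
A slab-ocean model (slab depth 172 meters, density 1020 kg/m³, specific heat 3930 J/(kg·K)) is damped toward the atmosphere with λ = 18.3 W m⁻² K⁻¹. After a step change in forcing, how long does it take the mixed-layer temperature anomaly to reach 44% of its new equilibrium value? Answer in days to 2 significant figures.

Areal heat capacity C = ρ c_p D = 1020 × 3930 × 172 = 6.89×10^8 J m⁻² K⁻¹.
τ = C / λ = 6.89×10^8 / 18.3 = 3.77×10^7 s.
Fraction reached: 1 − e^(−t/τ) = 0.44 ⇒ t = −τ ln(1 − 0.44) = τ × 0.580.
t = 2.18×10^7 s = 253 days.

250 days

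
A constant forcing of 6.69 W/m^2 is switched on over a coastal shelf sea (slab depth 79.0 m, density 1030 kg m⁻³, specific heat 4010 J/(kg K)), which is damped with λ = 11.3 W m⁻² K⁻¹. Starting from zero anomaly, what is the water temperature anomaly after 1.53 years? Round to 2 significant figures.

Areal heat capacity C = ρ c_p D = 1030 × 4010 × 79.0 = 3.26×10^8 J/(m^2 K).
τ = C / λ = 3.26×10^8 / 11.3 = 2.89×10^7 s.
Equilibrium anomaly ΔT_eq = F / λ = 6.69 / 11.3 = 0.592 K.
t = 1.53 years = 4.83×10^7 s, so t/τ = 1.67.
ΔT(t) = ΔT_eq (1 − e^(−t/τ)) = 0.592 × (1 − e^−1.67) = 0.481 K.

0.48 K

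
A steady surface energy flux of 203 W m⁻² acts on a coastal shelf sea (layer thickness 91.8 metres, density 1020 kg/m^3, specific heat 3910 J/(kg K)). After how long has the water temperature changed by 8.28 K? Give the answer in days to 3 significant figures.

Areal heat capacity C = ρ c_p D = 1020 × 3910 × 91.8 = 3.66×10^8 J m⁻² K⁻¹.
Time required: Δt = C ΔT / F = 3.66×10^8 × 8.28 / 203 = 1.49×10^7 s.
In days: 1.49×10^7 s / (86400 s/day) = 173 days.

173 days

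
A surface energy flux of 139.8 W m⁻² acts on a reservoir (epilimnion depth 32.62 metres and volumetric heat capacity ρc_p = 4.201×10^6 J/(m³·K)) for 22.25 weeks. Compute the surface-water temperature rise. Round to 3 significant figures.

Areal heat capacity C = ρc_p × D = 4.201×10^6 × 32.62 = 1.37×10^8 J m⁻² K⁻¹.
Net heat input Q = F Δt = 139.8 × (22.25 weeks × 6.048×10^5 s/week) = 1.88×10^9 J/m².
ΔT = Q / C = 1.88×10^9 / 1.37×10^8 = 13.7 K.

13.7 K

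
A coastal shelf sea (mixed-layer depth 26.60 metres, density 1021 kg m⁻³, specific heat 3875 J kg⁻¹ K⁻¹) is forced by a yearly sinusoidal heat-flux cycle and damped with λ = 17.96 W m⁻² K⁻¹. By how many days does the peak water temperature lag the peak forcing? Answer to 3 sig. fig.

Areal heat capacity C = ρ c_p D = 1021 × 3875 × 26.60 = 1.05×10^8 J/(m²·K).
ω = 2π / 3.15×10^7 s = 1.99×10^-7 s⁻¹.
Phase lag φ = arctan(Cω/λ) = arctan(21.0/17.96) = 0.863 rad.
Time lag = φ / ω = 0.863 / 1.99×10^-7 = 4.33×10^6 s = 50.1 days.

50.1 days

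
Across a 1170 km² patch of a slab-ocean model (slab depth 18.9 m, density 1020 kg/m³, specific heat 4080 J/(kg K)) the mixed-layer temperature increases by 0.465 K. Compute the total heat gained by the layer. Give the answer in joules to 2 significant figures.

4.3×10^16 J

Areal heat capacity C = ρ c_p D = 1020 × 4080 × 18.9 = 7.87×10^7 J/(m²·K).
Heat per unit area: q = C ΔT = 7.87×10^7 × 0.465 = 3.66×10^7 J/m².
Total heat: Q = q × A = 3.66×10^7 × (1170 × 10⁶ m²) = 4.28×10^16 J.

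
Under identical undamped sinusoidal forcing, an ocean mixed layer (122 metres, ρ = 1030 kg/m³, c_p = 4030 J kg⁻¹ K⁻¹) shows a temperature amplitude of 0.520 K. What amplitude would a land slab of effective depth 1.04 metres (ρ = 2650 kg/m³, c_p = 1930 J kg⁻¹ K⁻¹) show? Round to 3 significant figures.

C_ocean = 5.06×10^8 J/(m²·K); C_land = 5.32×10^6 J/(m²·K).
A ∝ 1/C ⇒ A_land = A_ocean × C_ocean/C_land = 0.520 × 95.2 = 49.5 K.

49.5 K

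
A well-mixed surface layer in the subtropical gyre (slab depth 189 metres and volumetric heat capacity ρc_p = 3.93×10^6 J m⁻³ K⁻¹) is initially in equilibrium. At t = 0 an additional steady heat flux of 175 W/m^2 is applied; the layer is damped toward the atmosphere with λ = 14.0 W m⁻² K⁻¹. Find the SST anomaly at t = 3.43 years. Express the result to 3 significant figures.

Areal heat capacity C = ρc_p × D = 3.93×10^6 × 189 = 7.43×10^8 J/(m^2 K).
τ = C / λ = 7.43×10^8 / 14.0 = 5.31×10^7 s.
Equilibrium anomaly ΔT_eq = F / λ = 175 / 14.0 = 12.5 K.
t = 3.43 years = 1.08×10^8 s, so t/τ = 2.04.
ΔT(t) = ΔT_eq (1 − e^(−t/τ)) = 12.5 × (1 − e^−2.04) = 10.9 K.

10.9 K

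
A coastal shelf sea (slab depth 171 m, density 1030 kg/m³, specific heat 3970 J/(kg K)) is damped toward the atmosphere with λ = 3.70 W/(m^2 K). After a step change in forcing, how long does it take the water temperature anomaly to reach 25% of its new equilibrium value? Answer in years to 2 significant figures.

1.7 years

Areal heat capacity C = ρ c_p D = 1030 × 3970 × 171 = 6.99×10^8 J m⁻² K⁻¹.
τ = C / λ = 6.99×10^8 / 3.70 = 1.89×10^8 s.
Fraction reached: 1 − e^(−t/τ) = 0.25 ⇒ t = −τ ln(1 − 0.25) = τ × 0.288.
t = 5.44×10^7 s = 1.72 years.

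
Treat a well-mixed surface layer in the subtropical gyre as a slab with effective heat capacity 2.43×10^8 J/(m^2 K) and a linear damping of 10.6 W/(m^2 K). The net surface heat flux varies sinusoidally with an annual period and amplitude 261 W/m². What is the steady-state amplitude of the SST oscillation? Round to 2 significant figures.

5.3 K

Areal heat capacity C = 2.43×10^8 J/(m^2 K) (given).
Angular frequency ω = 2π / T = 2π / 3.15×10^7 s = 1.99×10^-7 s⁻¹.
√((Cω)² + λ²) = √((48.4)² + 10.6²) = 49.6 W/(m²·K).
Amplitude A = F₀ / √((Cω)²+λ²) = 261 / 49.6 = 5.27 K.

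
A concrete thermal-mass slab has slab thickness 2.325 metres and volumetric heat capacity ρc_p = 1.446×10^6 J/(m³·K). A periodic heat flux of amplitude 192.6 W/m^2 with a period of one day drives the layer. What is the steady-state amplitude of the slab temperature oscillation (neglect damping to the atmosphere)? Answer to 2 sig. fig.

Areal heat capacity C = ρc_p × D = 1.446×10^6 × 2.325 = 3.36×10^6 J/(m^2 K).
Angular frequency ω = 2π / T = 2π / 86400 s = 7.27×10^-5 s⁻¹.
Cω = 3.36×10^6 × 7.27×10^-5 = 244 W/(m²·K).
Amplitude A = F₀ / (Cω) = 192.6 / 244 = 0.788 K.

0.79 K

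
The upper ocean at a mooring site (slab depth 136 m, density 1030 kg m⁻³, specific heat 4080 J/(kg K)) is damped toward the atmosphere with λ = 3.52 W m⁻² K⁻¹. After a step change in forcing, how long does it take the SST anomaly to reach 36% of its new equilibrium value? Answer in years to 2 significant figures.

Areal heat capacity C = ρ c_p D = 1030 × 4080 × 136 = 5.72×10^8 J m⁻² K⁻¹.
τ = C / λ = 5.72×10^8 / 3.52 = 1.62×10^8 s.
Fraction reached: 1 − e^(−t/τ) = 0.36 ⇒ t = −τ ln(1 − 0.36) = τ × 0.446.
t = 7.25×10^7 s = 2.30 years.

2.3 years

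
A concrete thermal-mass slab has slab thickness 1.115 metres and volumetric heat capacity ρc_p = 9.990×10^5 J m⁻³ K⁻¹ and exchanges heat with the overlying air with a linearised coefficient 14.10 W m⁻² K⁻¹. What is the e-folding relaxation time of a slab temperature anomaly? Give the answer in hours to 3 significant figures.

Areal heat capacity C = ρc_p × D = 9.990×10^5 × 1.115 = 1.11×10^6 J/(m²·K).
Relaxation time τ = C / λ = 1.11×10^6 / 14.10 = 79000 s.
In hours: 79000 s / (3600 s/hour) = 21.9 hours.

21.9 hours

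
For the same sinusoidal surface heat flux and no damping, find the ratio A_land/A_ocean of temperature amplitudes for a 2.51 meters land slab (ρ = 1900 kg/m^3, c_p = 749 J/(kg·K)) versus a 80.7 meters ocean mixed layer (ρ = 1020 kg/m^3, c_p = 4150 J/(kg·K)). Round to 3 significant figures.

95.6

C_ocean = 1020 × 4150 × 80.7 = 3.42×10^8 J/(m²·K).
C_land = 1900 × 749 × 2.51 = 3.57×10^6 J/(m²·K).
Undamped amplitude ∝ 1/C, so A_land/A_ocean = C_ocean/C_land = 95.6.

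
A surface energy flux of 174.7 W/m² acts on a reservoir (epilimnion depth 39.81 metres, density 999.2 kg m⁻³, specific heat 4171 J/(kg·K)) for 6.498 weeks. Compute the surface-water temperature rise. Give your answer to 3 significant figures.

4.14 K

Areal heat capacity C = ρ c_p D = 999.2 × 4171 × 39.81 = 1.66×10^8 J m⁻² K⁻¹.
Net heat input Q = F Δt = 174.7 × (6.498 weeks × 6.048×10^5 s/week) = 6.87×10^8 J/m².
ΔT = Q / C = 6.87×10^8 / 1.66×10^8 = 4.14 K.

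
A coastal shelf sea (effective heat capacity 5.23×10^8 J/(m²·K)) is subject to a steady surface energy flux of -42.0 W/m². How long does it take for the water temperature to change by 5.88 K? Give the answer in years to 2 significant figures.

Areal heat capacity C = 5.23×10^8 J/(m²·K) (given).
Time required: Δt = C ΔT / F = 5.23×10^8 × -5.88 / -42.0 = 7.32×10^7 s.
In years: 7.32×10^7 s / (3.156×10^7 s/year) = 2.32 years.

2.3 years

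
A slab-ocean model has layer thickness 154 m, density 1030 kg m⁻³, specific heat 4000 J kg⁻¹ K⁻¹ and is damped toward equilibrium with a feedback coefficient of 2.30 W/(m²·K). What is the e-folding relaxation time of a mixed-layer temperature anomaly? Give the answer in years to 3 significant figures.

8.74 years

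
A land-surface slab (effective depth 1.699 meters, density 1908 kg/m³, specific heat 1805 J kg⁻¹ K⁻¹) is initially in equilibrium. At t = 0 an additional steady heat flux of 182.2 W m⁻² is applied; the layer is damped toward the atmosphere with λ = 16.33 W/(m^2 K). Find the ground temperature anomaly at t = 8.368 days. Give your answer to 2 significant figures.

9.7 K

Areal heat capacity C = ρ c_p D = 1908 × 1805 × 1.699 = 5.85×10^6 J/(m^2 K).
τ = C / λ = 5.85×10^6 / 16.33 = 3.58×10^5 s.
Equilibrium anomaly ΔT_eq = F / λ = 182.2 / 16.33 = 11.2 K.
t = 8.368 days = 7.23×10^5 s, so t/τ = 2.02.
ΔT(t) = ΔT_eq (1 − e^(−t/τ)) = 11.2 × (1 − e^−2.02) = 9.67 K.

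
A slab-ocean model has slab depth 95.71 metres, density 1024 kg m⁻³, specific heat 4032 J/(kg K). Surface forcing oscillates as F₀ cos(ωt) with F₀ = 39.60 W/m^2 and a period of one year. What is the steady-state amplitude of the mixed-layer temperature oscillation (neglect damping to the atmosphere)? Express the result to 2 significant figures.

Areal heat capacity C = ρ c_p D = 1024 × 4032 × 95.71 = 3.95×10^8 J/(m^2 K).
Angular frequency ω = 2π / T = 2π / 3.15×10^7 s = 1.99×10^-7 s⁻¹.
Cω = 3.95×10^8 × 1.99×10^-7 = 78.7 W/(m²·K).
Amplitude A = F₀ / (Cω) = 39.60 / 78.7 = 0.503 K.

0.50 K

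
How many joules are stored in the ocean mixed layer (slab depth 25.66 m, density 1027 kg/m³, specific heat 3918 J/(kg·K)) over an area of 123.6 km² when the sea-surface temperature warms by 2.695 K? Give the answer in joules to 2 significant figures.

3.4×10^16 J

Areal heat capacity C = ρ c_p D = 1027 × 3918 × 25.66 = 1.03×10^8 J m⁻² K⁻¹.
Heat per unit area: q = C ΔT = 1.03×10^8 × 2.695 = 2.78×10^8 J/m².
Total heat: Q = q × A = 2.78×10^8 × (123.6 × 10⁶ m²) = 3.44×10^16 J.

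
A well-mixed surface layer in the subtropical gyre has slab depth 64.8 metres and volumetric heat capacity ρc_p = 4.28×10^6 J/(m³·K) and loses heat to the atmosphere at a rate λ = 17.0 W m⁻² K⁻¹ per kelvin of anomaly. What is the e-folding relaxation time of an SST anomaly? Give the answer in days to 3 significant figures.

189 days

Areal heat capacity C = ρc_p × D = 4.28×10^6 × 64.8 = 2.77×10^8 J/(m²·K).
Relaxation time τ = C / λ = 2.77×10^8 / 17.0 = 1.63×10^7 s.
In days: 1.63×10^7 s / (86400 s/day) = 189 days.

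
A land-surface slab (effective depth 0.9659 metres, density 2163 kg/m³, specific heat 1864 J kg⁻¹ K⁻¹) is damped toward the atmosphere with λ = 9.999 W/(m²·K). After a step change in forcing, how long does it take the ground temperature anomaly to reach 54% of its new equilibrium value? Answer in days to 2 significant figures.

3.5 days

Areal heat capacity C = ρ c_p D = 2163 × 1864 × 0.9659 = 3.89×10^6 J/(m²·K).
τ = C / λ = 3.89×10^6 / 9.999 = 3.89×10^5 s.
Fraction reached: 1 − e^(−t/τ) = 0.54 ⇒ t = −τ ln(1 − 0.54) = τ × 0.777.
t = 3.02×10^5 s = 3.50 days.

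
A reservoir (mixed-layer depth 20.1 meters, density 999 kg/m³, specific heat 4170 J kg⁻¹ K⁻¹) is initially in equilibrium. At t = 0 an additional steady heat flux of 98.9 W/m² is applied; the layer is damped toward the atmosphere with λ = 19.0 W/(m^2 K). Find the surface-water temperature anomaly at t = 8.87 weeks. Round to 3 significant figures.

Areal heat capacity C = ρ c_p D = 999 × 4170 × 20.1 = 8.37×10^7 J m⁻² K⁻¹.
τ = C / λ = 8.37×10^7 / 19.0 = 4.41×10^6 s.
Equilibrium anomaly ΔT_eq = F / λ = 98.9 / 19.0 = 5.21 K.
t = 8.87 weeks = 5.36×10^6 s, so t/τ = 1.22.
ΔT(t) = ΔT_eq (1 − e^(−t/τ)) = 5.21 × (1 − e^−1.22) = 3.66 K.

3.66 K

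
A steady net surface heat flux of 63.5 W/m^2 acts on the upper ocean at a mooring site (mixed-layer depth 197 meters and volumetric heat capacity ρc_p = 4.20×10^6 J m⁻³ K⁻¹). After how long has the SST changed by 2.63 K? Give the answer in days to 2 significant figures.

400 days

Areal heat capacity C = ρc_p × D = 4.20×10^6 × 197 = 8.27×10^8 J/(m²·K).
Time required: Δt = C ΔT / F = 8.27×10^8 × 2.63 / 63.5 = 3.43×10^7 s.
In days: 3.43×10^7 s / (86400 s/day) = 397 days.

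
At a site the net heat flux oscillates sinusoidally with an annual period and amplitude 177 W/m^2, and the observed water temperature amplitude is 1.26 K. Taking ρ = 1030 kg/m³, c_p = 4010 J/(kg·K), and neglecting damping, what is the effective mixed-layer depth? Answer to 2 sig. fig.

170 m

ω = 2π / 3.15×10^7 s = 1.99×10^-7 s⁻¹.
Required C = F₀ / (A ω) = 177 / (1.26 × 1.99×10^-7) = 7.05×10^8 J/(m²·K).
D = C / (ρ c_p) = 7.05×10^8 / (1030 × 4010) = 171 m.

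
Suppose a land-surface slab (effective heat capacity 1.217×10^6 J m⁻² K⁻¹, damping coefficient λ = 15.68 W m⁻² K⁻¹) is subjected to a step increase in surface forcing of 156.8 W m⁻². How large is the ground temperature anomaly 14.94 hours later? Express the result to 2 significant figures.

Areal heat capacity C = 1.217×10^6 J m⁻² K⁻¹ (given).
τ = C / λ = 1.22×10^6 / 15.68 = 77600 s.
Equilibrium anomaly ΔT_eq = F / λ = 156.8 / 15.68 = 10.0 K.
t = 14.94 hours = 53800 s, so t/τ = 0.693.
ΔT(t) = ΔT_eq (1 − e^(−t/τ)) = 10.0 × (1 − e^−0.693) = 5.00 K.

5.0 K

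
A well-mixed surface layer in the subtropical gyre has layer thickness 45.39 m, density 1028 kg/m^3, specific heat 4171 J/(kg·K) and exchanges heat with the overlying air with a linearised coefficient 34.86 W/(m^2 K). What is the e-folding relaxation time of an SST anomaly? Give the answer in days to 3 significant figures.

64.6 days

Areal heat capacity C = ρ c_p D = 1028 × 4171 × 45.39 = 1.95×10^8 J m⁻² K⁻¹.
Relaxation time τ = C / λ = 1.95×10^8 / 34.86 = 5.58×10^6 s.
In days: 5.58×10^6 s / (86400 s/day) = 64.6 days.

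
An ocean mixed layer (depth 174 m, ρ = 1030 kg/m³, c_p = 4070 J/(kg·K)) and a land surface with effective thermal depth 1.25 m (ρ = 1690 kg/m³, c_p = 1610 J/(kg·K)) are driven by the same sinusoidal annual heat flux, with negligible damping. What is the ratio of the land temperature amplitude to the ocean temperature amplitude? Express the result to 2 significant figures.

C_ocean = 1030 × 4070 × 174 = 7.29×10^8 J/(m²·K).
C_land = 1690 × 1610 × 1.25 = 3.40×10^6 J/(m²·K).
Undamped amplitude ∝ 1/C, so A_land/A_ocean = C_ocean/C_land = 214.

210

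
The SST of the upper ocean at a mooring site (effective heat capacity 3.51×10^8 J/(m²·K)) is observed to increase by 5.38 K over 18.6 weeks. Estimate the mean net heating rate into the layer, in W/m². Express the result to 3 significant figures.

168

Areal heat capacity C = 3.51×10^8 J/(m²·K) (given).
Required heat per unit area: Q = C ΔT = 3.51×10^8 × 5.38 = 1.89×10^9 J/m².
Flux F = Q / Δt = 1.89×10^9 / 1.12×10^7 s = 168 W/m².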